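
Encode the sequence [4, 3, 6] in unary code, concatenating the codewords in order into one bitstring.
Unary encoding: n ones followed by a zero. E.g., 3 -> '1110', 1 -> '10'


Encode each number as n ones followed by a terminating 0:
  4 -> 11110 (5 bits)
  3 -> 1110 (4 bits)
  6 -> 1111110 (7 bits)
Total length = 5 + 4 + 7 = 16 bits.

Unary([4, 3, 6]) = 1111011101111110 (16 bits)


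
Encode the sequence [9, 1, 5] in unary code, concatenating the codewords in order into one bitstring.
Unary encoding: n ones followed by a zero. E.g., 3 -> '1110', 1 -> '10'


Encode each number as n ones followed by a terminating 0:
  9 -> 1111111110 (10 bits)
  1 -> 10 (2 bits)
  5 -> 111110 (6 bits)
Total length = 10 + 2 + 6 = 18 bits.

Unary([9, 1, 5]) = 111111111010111110 (18 bits)


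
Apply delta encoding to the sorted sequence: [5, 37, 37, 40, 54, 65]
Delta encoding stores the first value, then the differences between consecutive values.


First value: 5
Deltas:
  37 - 5 = 32
  37 - 37 = 0
  40 - 37 = 3
  54 - 40 = 14
  65 - 54 = 11


Delta encoded: [5, 32, 0, 3, 14, 11]


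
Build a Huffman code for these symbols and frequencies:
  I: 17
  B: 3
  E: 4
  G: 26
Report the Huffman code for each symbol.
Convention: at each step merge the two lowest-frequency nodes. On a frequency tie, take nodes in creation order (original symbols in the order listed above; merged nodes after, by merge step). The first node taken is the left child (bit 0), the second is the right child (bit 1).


Huffman tree construction:
Step 1: Merge B(3) + E(4) = 7
Step 2: Merge (B+E)(7) + I(17) = 24
Step 3: Merge ((B+E)+I)(24) + G(26) = 50
Read each symbol's code off the tree from the root (left child = 0, right child = 1).

Codes:
  I: 01 (length 2)
  B: 000 (length 3)
  E: 001 (length 3)
  G: 1 (length 1)
Average code length: 81/50 = 1.6200 bits/symbol


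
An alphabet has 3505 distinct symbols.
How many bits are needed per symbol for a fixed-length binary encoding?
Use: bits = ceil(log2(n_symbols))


log2(3505) = 11.7752
Bracket: 2^11 = 2048 < 3505 <= 2^12 = 4096
So ceil(log2(3505)) = 12

bits = ceil(log2(3505)) = ceil(11.7752) = 12 bits


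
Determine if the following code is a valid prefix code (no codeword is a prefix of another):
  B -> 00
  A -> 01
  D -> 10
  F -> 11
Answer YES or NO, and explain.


Checking each pair (does one codeword prefix another?):
  B='00' vs A='01': no prefix
  B='00' vs D='10': no prefix
  B='00' vs F='11': no prefix
  A='01' vs B='00': no prefix
  A='01' vs D='10': no prefix
  A='01' vs F='11': no prefix
  D='10' vs B='00': no prefix
  D='10' vs A='01': no prefix
  D='10' vs F='11': no prefix
  F='11' vs B='00': no prefix
  F='11' vs A='01': no prefix
  F='11' vs D='10': no prefix
No violation found over all pairs.

YES -- this is a valid prefix code. No codeword is a prefix of any other codeword.


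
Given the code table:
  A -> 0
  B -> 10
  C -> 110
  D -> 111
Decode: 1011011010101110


Decoding:
10 -> B
110 -> C
110 -> C
10 -> B
10 -> B
111 -> D
0 -> A


Result: BCCBBDA


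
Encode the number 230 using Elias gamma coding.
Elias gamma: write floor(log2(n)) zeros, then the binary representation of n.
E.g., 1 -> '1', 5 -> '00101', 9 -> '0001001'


num_bits = floor(log2(230)) + 1 = 8
leading_zeros = num_bits - 1 = 7
binary(230) = 11100110

Elias gamma(230) = '0000000' + '11100110' = 000000011100110 (15 bits)


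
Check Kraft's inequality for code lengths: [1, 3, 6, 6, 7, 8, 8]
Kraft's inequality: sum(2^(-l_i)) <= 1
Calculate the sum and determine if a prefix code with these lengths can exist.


Sum = 2^(-1) + 2^(-3) + 2^(-6) + 2^(-6) + 2^(-7) + 2^(-8) + 2^(-8)
    = 0.5 + 0.125 + 0.015625 + 0.015625 + 0.0078125 + 0.00390625 + 0.00390625
    = 172/256 = 0.671875
Since 0.671875 <= 1, Kraft's inequality IS satisfied.
A prefix code with these lengths CAN exist.

Kraft sum = 0.671875. Satisfied.


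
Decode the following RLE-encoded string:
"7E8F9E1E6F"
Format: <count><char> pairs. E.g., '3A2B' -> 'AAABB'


Expanding each <count><char> pair:
  7E -> 'EEEEEEE'
  8F -> 'FFFFFFFF'
  9E -> 'EEEEEEEEE'
  1E -> 'E'
  6F -> 'FFFFFF'

Decoded = EEEEEEEFFFFFFFFEEEEEEEEEEFFFFFF


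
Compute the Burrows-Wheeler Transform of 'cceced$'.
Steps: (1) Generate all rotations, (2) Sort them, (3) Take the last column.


Rotations (sorted):
  0: $cceced -> last char: d
  1: cceced$ -> last char: $
  2: ceced$c -> last char: c
  3: ced$cce -> last char: e
  4: d$ccece -> last char: e
  5: eced$cc -> last char: c
  6: ed$ccec -> last char: c


BWT = d$ceecc


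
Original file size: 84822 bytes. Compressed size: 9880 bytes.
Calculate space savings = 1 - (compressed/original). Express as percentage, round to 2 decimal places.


ratio = compressed/original = 9880/84822 = 0.116479
savings = 1 - ratio = 1 - 0.116479 = 0.883521
as a percentage: 0.883521 * 100 = 88.35%

Space savings = 1 - 9880/84822 = 88.35%


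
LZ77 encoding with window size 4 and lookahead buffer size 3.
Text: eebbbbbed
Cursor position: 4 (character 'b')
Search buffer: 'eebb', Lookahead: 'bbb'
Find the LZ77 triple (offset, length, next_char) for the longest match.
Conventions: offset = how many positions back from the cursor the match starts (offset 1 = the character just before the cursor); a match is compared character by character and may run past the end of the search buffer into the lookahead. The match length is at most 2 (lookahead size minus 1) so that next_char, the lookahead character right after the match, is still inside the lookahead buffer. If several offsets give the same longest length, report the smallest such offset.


Try each offset into the search buffer:
  offset=1 (pos 3, char 'b'): match length 2
  offset=2 (pos 2, char 'b'): match length 2
  offset=3 (pos 1, char 'e'): match length 0
  offset=4 (pos 0, char 'e'): match length 0
Longest match has length 2, found at offsets 1, 2; take the smallest, offset 1.
next_char = character at position 4 + 2 = 6 -> 'b'

Best match: offset=1, length=2 (matching 'bb' starting at position 3)
LZ77 triple: (1, 2, 'b')


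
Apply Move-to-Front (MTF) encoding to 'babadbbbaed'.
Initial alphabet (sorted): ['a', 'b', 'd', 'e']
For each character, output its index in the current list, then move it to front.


MTF encoding:
'b': index 1 in ['a', 'b', 'd', 'e'] -> ['b', 'a', 'd', 'e']
'a': index 1 in ['b', 'a', 'd', 'e'] -> ['a', 'b', 'd', 'e']
'b': index 1 in ['a', 'b', 'd', 'e'] -> ['b', 'a', 'd', 'e']
'a': index 1 in ['b', 'a', 'd', 'e'] -> ['a', 'b', 'd', 'e']
'd': index 2 in ['a', 'b', 'd', 'e'] -> ['d', 'a', 'b', 'e']
'b': index 2 in ['d', 'a', 'b', 'e'] -> ['b', 'd', 'a', 'e']
'b': index 0 in ['b', 'd', 'a', 'e'] -> ['b', 'd', 'a', 'e']
'b': index 0 in ['b', 'd', 'a', 'e'] -> ['b', 'd', 'a', 'e']
'a': index 2 in ['b', 'd', 'a', 'e'] -> ['a', 'b', 'd', 'e']
'e': index 3 in ['a', 'b', 'd', 'e'] -> ['e', 'a', 'b', 'd']
'd': index 3 in ['e', 'a', 'b', 'd'] -> ['d', 'e', 'a', 'b']


Output: [1, 1, 1, 1, 2, 2, 0, 0, 2, 3, 3]


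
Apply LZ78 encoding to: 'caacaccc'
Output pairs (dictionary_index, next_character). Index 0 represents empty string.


LZ78 encoding steps:
Dictionary: {0: ''}
Step 1: w='' (idx 0), next='c' -> output (0, 'c'), add 'c' as idx 1
Step 2: w='' (idx 0), next='a' -> output (0, 'a'), add 'a' as idx 2
Step 3: w='a' (idx 2), next='c' -> output (2, 'c'), add 'ac' as idx 3
Step 4: w='ac' (idx 3), next='c' -> output (3, 'c'), add 'acc' as idx 4
Step 5: w='c' (idx 1), end of input -> output (1, '')


Encoded: [(0, 'c'), (0, 'a'), (2, 'c'), (3, 'c'), (1, '')]


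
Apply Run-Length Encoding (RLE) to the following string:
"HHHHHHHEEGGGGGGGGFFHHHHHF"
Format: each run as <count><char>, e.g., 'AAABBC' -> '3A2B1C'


Scanning runs left to right:
  i=0: run of 'H' x 7 -> '7H'
  i=7: run of 'E' x 2 -> '2E'
  i=9: run of 'G' x 8 -> '8G'
  i=17: run of 'F' x 2 -> '2F'
  i=19: run of 'H' x 5 -> '5H'
  i=24: run of 'F' x 1 -> '1F'

RLE = 7H2E8G2F5H1F


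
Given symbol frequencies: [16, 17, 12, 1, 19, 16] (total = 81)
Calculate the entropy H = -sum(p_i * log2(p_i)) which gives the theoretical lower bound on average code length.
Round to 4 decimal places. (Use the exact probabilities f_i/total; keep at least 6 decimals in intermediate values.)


Per-symbol terms -p_i * log2(p_i) with p_i = f_i/81:
  p = 16/81 = 0.197531: log2(p) = -2.339850, -p*log2(p) = 0.462193
  p = 17/81 = 0.209877: log2(p) = -2.252387, -p*log2(p) = 0.472723
  p = 12/81 = 0.148148: log2(p) = -2.754888, -p*log2(p) = 0.408131
  p = 1/81 = 0.012346: log2(p) = -6.339850, -p*log2(p) = 0.078270
  p = 19/81 = 0.234568: log2(p) = -2.091922, -p*log2(p) = 0.490698
  p = 16/81 = 0.197531: log2(p) = -2.339850, -p*log2(p) = 0.462193
H = 0.462193 + 0.472723 + 0.408131 + 0.078270 + 0.490698 + 0.462193 = 2.374208

H = 2.3742 bits/symbol


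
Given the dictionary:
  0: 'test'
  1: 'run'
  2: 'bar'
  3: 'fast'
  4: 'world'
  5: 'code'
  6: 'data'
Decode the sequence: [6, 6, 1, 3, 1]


Look up each index in the dictionary:
  6 -> 'data'
  6 -> 'data'
  1 -> 'run'
  3 -> 'fast'
  1 -> 'run'

Decoded: "data data run fast run"


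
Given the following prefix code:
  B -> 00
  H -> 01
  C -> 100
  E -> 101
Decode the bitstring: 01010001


Decoding step by step:
Bits 01 -> H
Bits 01 -> H
Bits 00 -> B
Bits 01 -> H


Decoded message: HHBH


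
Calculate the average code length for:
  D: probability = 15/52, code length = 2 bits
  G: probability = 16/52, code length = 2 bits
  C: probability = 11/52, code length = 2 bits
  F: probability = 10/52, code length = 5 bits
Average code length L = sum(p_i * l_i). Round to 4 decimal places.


Weighted contributions p_i * l_i:
  D: (15/52) * 2 = 30/52
  G: (16/52) * 2 = 32/52
  C: (11/52) * 2 = 22/52
  F: (10/52) * 5 = 50/52
Sum = (30 + 32 + 22 + 50)/52 = 134/52

L = 134/52 = 2.5769 bits/symbol


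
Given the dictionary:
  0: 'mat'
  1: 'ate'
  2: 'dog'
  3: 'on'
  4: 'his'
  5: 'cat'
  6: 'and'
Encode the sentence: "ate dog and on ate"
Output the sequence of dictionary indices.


Look up each word in the dictionary:
  'ate' -> 1
  'dog' -> 2
  'and' -> 6
  'on' -> 3
  'ate' -> 1

Encoded: [1, 2, 6, 3, 1]


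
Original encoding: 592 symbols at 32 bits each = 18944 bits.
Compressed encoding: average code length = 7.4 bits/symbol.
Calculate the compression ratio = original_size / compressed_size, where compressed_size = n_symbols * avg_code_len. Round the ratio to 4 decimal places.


original_size = n_symbols * orig_bits = 592 * 32 = 18944 bits
compressed_size = n_symbols * avg_code_len = 592 * 7.4 = 4380.8 bits
ratio = original_size / compressed_size = 18944 / 4380.8 = 4.3243

Compression ratio = 4.3243


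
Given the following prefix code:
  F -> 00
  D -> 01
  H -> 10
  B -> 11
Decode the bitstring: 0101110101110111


Decoding step by step:
Bits 01 -> D
Bits 01 -> D
Bits 11 -> B
Bits 01 -> D
Bits 01 -> D
Bits 11 -> B
Bits 01 -> D
Bits 11 -> B


Decoded message: DDBDDBDB


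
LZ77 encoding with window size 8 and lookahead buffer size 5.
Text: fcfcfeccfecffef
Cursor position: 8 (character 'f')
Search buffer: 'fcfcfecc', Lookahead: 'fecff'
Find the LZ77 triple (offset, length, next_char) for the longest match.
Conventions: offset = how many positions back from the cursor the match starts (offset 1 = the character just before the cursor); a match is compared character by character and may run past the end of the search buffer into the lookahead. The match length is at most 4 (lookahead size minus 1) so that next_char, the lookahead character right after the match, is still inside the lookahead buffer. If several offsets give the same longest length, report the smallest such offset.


Try each offset into the search buffer:
  offset=1 (pos 7, char 'c'): match length 0
  offset=2 (pos 6, char 'c'): match length 0
  offset=3 (pos 5, char 'e'): match length 0
  offset=4 (pos 4, char 'f'): match length 3
  offset=5 (pos 3, char 'c'): match length 0
  offset=6 (pos 2, char 'f'): match length 1
  offset=7 (pos 1, char 'c'): match length 0
  offset=8 (pos 0, char 'f'): match length 1
Longest match has length 3 at offset 4.
next_char = character at position 8 + 3 = 11 -> 'f'

Best match: offset=4, length=3 (matching 'fec' starting at position 4)
LZ77 triple: (4, 3, 'f')


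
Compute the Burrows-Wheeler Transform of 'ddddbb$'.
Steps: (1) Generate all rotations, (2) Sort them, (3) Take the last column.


Rotations (sorted):
  0: $ddddbb -> last char: b
  1: b$ddddb -> last char: b
  2: bb$dddd -> last char: d
  3: dbb$ddd -> last char: d
  4: ddbb$dd -> last char: d
  5: dddbb$d -> last char: d
  6: ddddbb$ -> last char: $


BWT = bbdddd$


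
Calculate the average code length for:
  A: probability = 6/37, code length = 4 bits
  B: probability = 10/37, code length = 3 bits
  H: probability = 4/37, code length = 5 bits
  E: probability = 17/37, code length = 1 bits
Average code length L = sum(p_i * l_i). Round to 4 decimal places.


Weighted contributions p_i * l_i:
  A: (6/37) * 4 = 24/37
  B: (10/37) * 3 = 30/37
  H: (4/37) * 5 = 20/37
  E: (17/37) * 1 = 17/37
Sum = (24 + 30 + 20 + 17)/37 = 91/37

L = 91/37 = 2.4595 bits/symbol


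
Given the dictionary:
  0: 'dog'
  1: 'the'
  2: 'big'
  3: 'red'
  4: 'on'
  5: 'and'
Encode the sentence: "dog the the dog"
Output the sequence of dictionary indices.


Look up each word in the dictionary:
  'dog' -> 0
  'the' -> 1
  'the' -> 1
  'dog' -> 0

Encoded: [0, 1, 1, 0]


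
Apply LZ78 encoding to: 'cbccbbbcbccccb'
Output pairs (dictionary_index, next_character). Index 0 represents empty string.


LZ78 encoding steps:
Dictionary: {0: ''}
Step 1: w='' (idx 0), next='c' -> output (0, 'c'), add 'c' as idx 1
Step 2: w='' (idx 0), next='b' -> output (0, 'b'), add 'b' as idx 2
Step 3: w='c' (idx 1), next='c' -> output (1, 'c'), add 'cc' as idx 3
Step 4: w='b' (idx 2), next='b' -> output (2, 'b'), add 'bb' as idx 4
Step 5: w='b' (idx 2), next='c' -> output (2, 'c'), add 'bc' as idx 5
Step 6: w='bc' (idx 5), next='c' -> output (5, 'c'), add 'bcc' as idx 6
Step 7: w='cc' (idx 3), next='b' -> output (3, 'b'), add 'ccb' as idx 7


Encoded: [(0, 'c'), (0, 'b'), (1, 'c'), (2, 'b'), (2, 'c'), (5, 'c'), (3, 'b')]


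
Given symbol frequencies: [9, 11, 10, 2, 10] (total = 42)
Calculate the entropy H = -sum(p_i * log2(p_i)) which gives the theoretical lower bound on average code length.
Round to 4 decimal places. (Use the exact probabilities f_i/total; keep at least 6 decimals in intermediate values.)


Per-symbol terms -p_i * log2(p_i) with p_i = f_i/42:
  p = 9/42 = 0.214286: log2(p) = -2.222392, -p*log2(p) = 0.476227
  p = 11/42 = 0.261905: log2(p) = -1.932886, -p*log2(p) = 0.506232
  p = 10/42 = 0.238095: log2(p) = -2.070389, -p*log2(p) = 0.492950
  p = 2/42 = 0.047619: log2(p) = -4.392317, -p*log2(p) = 0.209158
  p = 10/42 = 0.238095: log2(p) = -2.070389, -p*log2(p) = 0.492950
H = 0.476227 + 0.506232 + 0.492950 + 0.209158 + 0.492950 = 2.177517

H = 2.1775 bits/symbol


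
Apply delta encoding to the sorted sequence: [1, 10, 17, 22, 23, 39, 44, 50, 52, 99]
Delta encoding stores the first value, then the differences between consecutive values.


First value: 1
Deltas:
  10 - 1 = 9
  17 - 10 = 7
  22 - 17 = 5
  23 - 22 = 1
  39 - 23 = 16
  44 - 39 = 5
  50 - 44 = 6
  52 - 50 = 2
  99 - 52 = 47


Delta encoded: [1, 9, 7, 5, 1, 16, 5, 6, 2, 47]


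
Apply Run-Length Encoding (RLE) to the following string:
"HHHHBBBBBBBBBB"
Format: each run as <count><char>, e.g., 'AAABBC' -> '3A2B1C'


Scanning runs left to right:
  i=0: run of 'H' x 4 -> '4H'
  i=4: run of 'B' x 10 -> '10B'

RLE = 4H10B


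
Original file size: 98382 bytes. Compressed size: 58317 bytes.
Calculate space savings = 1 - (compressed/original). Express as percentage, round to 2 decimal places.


ratio = compressed/original = 58317/98382 = 0.592761
savings = 1 - ratio = 1 - 0.592761 = 0.407239
as a percentage: 0.407239 * 100 = 40.72%

Space savings = 1 - 58317/98382 = 40.72%


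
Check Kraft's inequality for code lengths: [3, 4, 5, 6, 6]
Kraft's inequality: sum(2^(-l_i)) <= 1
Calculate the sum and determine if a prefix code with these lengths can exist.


Sum = 2^(-3) + 2^(-4) + 2^(-5) + 2^(-6) + 2^(-6)
    = 0.125 + 0.0625 + 0.03125 + 0.015625 + 0.015625
    = 16/64 = 0.25
Since 0.25 <= 1, Kraft's inequality IS satisfied.
A prefix code with these lengths CAN exist.

Kraft sum = 0.25. Satisfied.


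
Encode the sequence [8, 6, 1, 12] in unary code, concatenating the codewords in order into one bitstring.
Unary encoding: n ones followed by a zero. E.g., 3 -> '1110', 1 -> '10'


Encode each number as n ones followed by a terminating 0:
  8 -> 111111110 (9 bits)
  6 -> 1111110 (7 bits)
  1 -> 10 (2 bits)
  12 -> 1111111111110 (13 bits)
Total length = 9 + 7 + 2 + 13 = 31 bits.

Unary([8, 6, 1, 12]) = 1111111101111110101111111111110 (31 bits)


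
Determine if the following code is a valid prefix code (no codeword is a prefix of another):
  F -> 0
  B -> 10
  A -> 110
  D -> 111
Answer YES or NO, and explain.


Checking each pair (does one codeword prefix another?):
  F='0' vs B='10': no prefix
  F='0' vs A='110': no prefix
  F='0' vs D='111': no prefix
  B='10' vs F='0': no prefix
  B='10' vs A='110': no prefix
  B='10' vs D='111': no prefix
  A='110' vs F='0': no prefix
  A='110' vs B='10': no prefix
  A='110' vs D='111': no prefix
  D='111' vs F='0': no prefix
  D='111' vs B='10': no prefix
  D='111' vs A='110': no prefix
No violation found over all pairs.

YES -- this is a valid prefix code. No codeword is a prefix of any other codeword.


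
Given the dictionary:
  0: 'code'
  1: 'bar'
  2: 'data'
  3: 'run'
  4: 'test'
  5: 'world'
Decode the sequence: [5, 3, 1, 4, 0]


Look up each index in the dictionary:
  5 -> 'world'
  3 -> 'run'
  1 -> 'bar'
  4 -> 'test'
  0 -> 'code'

Decoded: "world run bar test code"


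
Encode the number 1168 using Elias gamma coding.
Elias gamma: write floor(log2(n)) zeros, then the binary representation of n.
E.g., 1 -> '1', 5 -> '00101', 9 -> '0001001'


num_bits = floor(log2(1168)) + 1 = 11
leading_zeros = num_bits - 1 = 10
binary(1168) = 10010010000

Elias gamma(1168) = '0000000000' + '10010010000' = 000000000010010010000 (21 bits)


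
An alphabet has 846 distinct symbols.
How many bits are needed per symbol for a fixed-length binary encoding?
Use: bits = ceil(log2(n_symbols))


log2(846) = 9.7245
Bracket: 2^9 = 512 < 846 <= 2^10 = 1024
So ceil(log2(846)) = 10

bits = ceil(log2(846)) = ceil(9.7245) = 10 bits


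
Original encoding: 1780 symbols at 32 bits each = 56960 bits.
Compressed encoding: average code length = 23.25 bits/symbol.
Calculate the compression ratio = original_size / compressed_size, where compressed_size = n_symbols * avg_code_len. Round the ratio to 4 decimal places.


original_size = n_symbols * orig_bits = 1780 * 32 = 56960 bits
compressed_size = n_symbols * avg_code_len = 1780 * 23.25 = 41385.0 bits
ratio = original_size / compressed_size = 56960 / 41385.0 = 1.3763

Compression ratio = 1.3763


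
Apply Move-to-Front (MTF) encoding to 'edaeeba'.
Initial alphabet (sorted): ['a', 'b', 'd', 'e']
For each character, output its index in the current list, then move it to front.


MTF encoding:
'e': index 3 in ['a', 'b', 'd', 'e'] -> ['e', 'a', 'b', 'd']
'd': index 3 in ['e', 'a', 'b', 'd'] -> ['d', 'e', 'a', 'b']
'a': index 2 in ['d', 'e', 'a', 'b'] -> ['a', 'd', 'e', 'b']
'e': index 2 in ['a', 'd', 'e', 'b'] -> ['e', 'a', 'd', 'b']
'e': index 0 in ['e', 'a', 'd', 'b'] -> ['e', 'a', 'd', 'b']
'b': index 3 in ['e', 'a', 'd', 'b'] -> ['b', 'e', 'a', 'd']
'a': index 2 in ['b', 'e', 'a', 'd'] -> ['a', 'b', 'e', 'd']


Output: [3, 3, 2, 2, 0, 3, 2]


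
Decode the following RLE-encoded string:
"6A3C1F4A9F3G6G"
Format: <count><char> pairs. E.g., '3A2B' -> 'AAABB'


Expanding each <count><char> pair:
  6A -> 'AAAAAA'
  3C -> 'CCC'
  1F -> 'F'
  4A -> 'AAAA'
  9F -> 'FFFFFFFFF'
  3G -> 'GGG'
  6G -> 'GGGGGG'

Decoded = AAAAAACCCFAAAAFFFFFFFFFGGGGGGGGG


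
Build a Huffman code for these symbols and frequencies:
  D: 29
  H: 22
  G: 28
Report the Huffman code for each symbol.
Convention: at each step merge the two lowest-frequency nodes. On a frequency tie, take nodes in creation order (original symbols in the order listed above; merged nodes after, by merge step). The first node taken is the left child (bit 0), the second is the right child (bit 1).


Huffman tree construction:
Step 1: Merge H(22) + G(28) = 50
Step 2: Merge D(29) + (H+G)(50) = 79
Read each symbol's code off the tree from the root (left child = 0, right child = 1).

Codes:
  D: 0 (length 1)
  H: 10 (length 2)
  G: 11 (length 2)
Average code length: 129/79 = 1.6329 bits/symbol


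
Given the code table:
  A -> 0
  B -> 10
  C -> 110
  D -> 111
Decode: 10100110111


Decoding:
10 -> B
10 -> B
0 -> A
110 -> C
111 -> D


Result: BBACD


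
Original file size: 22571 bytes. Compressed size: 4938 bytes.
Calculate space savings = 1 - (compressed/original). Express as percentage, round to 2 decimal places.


ratio = compressed/original = 4938/22571 = 0.218776
savings = 1 - ratio = 1 - 0.218776 = 0.781224
as a percentage: 0.781224 * 100 = 78.12%

Space savings = 1 - 4938/22571 = 78.12%


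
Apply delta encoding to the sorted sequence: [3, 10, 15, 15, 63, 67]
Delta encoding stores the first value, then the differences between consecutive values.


First value: 3
Deltas:
  10 - 3 = 7
  15 - 10 = 5
  15 - 15 = 0
  63 - 15 = 48
  67 - 63 = 4


Delta encoded: [3, 7, 5, 0, 48, 4]


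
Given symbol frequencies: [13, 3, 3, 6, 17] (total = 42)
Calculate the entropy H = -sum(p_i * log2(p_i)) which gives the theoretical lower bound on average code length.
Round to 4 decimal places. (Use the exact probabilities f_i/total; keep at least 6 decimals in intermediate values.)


Per-symbol terms -p_i * log2(p_i) with p_i = f_i/42:
  p = 13/42 = 0.309524: log2(p) = -1.691878, -p*log2(p) = 0.523676
  p = 3/42 = 0.071429: log2(p) = -3.807355, -p*log2(p) = 0.271954
  p = 3/42 = 0.071429: log2(p) = -3.807355, -p*log2(p) = 0.271954
  p = 6/42 = 0.142857: log2(p) = -2.807355, -p*log2(p) = 0.401051
  p = 17/42 = 0.404762: log2(p) = -1.304855, -p*log2(p) = 0.528155
H = 0.523676 + 0.271954 + 0.271954 + 0.401051 + 0.528155 = 1.996790

H = 1.9968 bits/symbol


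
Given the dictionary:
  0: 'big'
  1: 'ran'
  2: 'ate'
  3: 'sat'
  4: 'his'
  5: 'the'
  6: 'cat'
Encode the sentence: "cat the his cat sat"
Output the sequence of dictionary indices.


Look up each word in the dictionary:
  'cat' -> 6
  'the' -> 5
  'his' -> 4
  'cat' -> 6
  'sat' -> 3

Encoded: [6, 5, 4, 6, 3]


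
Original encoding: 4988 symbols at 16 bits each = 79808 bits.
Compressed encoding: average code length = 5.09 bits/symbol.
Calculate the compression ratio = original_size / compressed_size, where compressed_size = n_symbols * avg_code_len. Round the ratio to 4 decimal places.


original_size = n_symbols * orig_bits = 4988 * 16 = 79808 bits
compressed_size = n_symbols * avg_code_len = 4988 * 5.09 = 25388.92 bits
ratio = original_size / compressed_size = 79808 / 25388.92 = 3.1434

Compression ratio = 3.1434


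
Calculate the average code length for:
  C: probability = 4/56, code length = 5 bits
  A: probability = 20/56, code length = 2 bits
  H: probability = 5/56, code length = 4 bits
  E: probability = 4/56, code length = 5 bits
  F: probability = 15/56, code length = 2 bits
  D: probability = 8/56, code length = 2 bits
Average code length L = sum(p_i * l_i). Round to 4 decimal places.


Weighted contributions p_i * l_i:
  C: (4/56) * 5 = 20/56
  A: (20/56) * 2 = 40/56
  H: (5/56) * 4 = 20/56
  E: (4/56) * 5 = 20/56
  F: (15/56) * 2 = 30/56
  D: (8/56) * 2 = 16/56
Sum = (20 + 40 + 20 + 20 + 30 + 16)/56 = 146/56

L = 146/56 = 2.6071 bits/symbol


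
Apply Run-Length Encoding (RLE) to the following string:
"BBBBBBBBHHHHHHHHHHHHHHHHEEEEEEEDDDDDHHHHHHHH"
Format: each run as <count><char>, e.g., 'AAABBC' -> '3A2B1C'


Scanning runs left to right:
  i=0: run of 'B' x 8 -> '8B'
  i=8: run of 'H' x 16 -> '16H'
  i=24: run of 'E' x 7 -> '7E'
  i=31: run of 'D' x 5 -> '5D'
  i=36: run of 'H' x 8 -> '8H'

RLE = 8B16H7E5D8H


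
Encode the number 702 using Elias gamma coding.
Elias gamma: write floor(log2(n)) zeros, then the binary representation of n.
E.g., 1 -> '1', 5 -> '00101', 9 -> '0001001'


num_bits = floor(log2(702)) + 1 = 10
leading_zeros = num_bits - 1 = 9
binary(702) = 1010111110

Elias gamma(702) = '000000000' + '1010111110' = 0000000001010111110 (19 bits)


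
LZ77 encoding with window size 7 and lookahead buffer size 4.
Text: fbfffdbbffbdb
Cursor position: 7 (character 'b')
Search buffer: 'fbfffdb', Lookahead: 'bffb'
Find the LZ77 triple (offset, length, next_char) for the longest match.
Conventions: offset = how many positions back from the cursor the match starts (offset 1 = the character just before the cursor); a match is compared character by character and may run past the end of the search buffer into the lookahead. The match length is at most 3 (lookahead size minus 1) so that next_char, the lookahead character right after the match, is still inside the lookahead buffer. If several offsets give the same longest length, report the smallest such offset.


Try each offset into the search buffer:
  offset=1 (pos 6, char 'b'): match length 1
  offset=2 (pos 5, char 'd'): match length 0
  offset=3 (pos 4, char 'f'): match length 0
  offset=4 (pos 3, char 'f'): match length 0
  offset=5 (pos 2, char 'f'): match length 0
  offset=6 (pos 1, char 'b'): match length 3
  offset=7 (pos 0, char 'f'): match length 0
Longest match has length 3 at offset 6.
next_char = character at position 7 + 3 = 10 -> 'b'

Best match: offset=6, length=3 (matching 'bff' starting at position 1)
LZ77 triple: (6, 3, 'b')


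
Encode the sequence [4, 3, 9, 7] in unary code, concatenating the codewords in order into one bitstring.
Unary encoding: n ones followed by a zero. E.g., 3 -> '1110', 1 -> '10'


Encode each number as n ones followed by a terminating 0:
  4 -> 11110 (5 bits)
  3 -> 1110 (4 bits)
  9 -> 1111111110 (10 bits)
  7 -> 11111110 (8 bits)
Total length = 5 + 4 + 10 + 8 = 27 bits.

Unary([4, 3, 9, 7]) = 111101110111111111011111110 (27 bits)


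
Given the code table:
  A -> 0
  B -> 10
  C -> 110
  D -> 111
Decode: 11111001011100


Decoding:
111 -> D
110 -> C
0 -> A
10 -> B
111 -> D
0 -> A
0 -> A


Result: DCABDAA


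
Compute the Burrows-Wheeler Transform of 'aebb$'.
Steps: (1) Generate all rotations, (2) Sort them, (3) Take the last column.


Rotations (sorted):
  0: $aebb -> last char: b
  1: aebb$ -> last char: $
  2: b$aeb -> last char: b
  3: bb$ae -> last char: e
  4: ebb$a -> last char: a


BWT = b$bea


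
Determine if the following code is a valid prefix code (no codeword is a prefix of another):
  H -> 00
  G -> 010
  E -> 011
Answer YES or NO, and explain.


Checking each pair (does one codeword prefix another?):
  H='00' vs G='010': no prefix
  H='00' vs E='011': no prefix
  G='010' vs H='00': no prefix
  G='010' vs E='011': no prefix
  E='011' vs H='00': no prefix
  E='011' vs G='010': no prefix
No violation found over all pairs.

YES -- this is a valid prefix code. No codeword is a prefix of any other codeword.


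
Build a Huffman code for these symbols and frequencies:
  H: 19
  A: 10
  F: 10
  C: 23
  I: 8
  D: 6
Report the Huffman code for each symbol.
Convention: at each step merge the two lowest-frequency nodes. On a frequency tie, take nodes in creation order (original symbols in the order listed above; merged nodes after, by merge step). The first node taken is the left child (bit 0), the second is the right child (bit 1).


Huffman tree construction:
Step 1: Merge D(6) + I(8) = 14
Step 2: Merge A(10) + F(10) = 20
Step 3: Merge (D+I)(14) + H(19) = 33
Step 4: Merge (A+F)(20) + C(23) = 43
Step 5: Merge ((D+I)+H)(33) + ((A+F)+C)(43) = 76
Read each symbol's code off the tree from the root (left child = 0, right child = 1).

Codes:
  H: 01 (length 2)
  A: 100 (length 3)
  F: 101 (length 3)
  C: 11 (length 2)
  I: 001 (length 3)
  D: 000 (length 3)
Average code length: 186/76 = 2.4474 bits/symbol


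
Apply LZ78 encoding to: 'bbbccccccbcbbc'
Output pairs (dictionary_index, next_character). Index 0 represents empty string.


LZ78 encoding steps:
Dictionary: {0: ''}
Step 1: w='' (idx 0), next='b' -> output (0, 'b'), add 'b' as idx 1
Step 2: w='b' (idx 1), next='b' -> output (1, 'b'), add 'bb' as idx 2
Step 3: w='' (idx 0), next='c' -> output (0, 'c'), add 'c' as idx 3
Step 4: w='c' (idx 3), next='c' -> output (3, 'c'), add 'cc' as idx 4
Step 5: w='cc' (idx 4), next='c' -> output (4, 'c'), add 'ccc' as idx 5
Step 6: w='b' (idx 1), next='c' -> output (1, 'c'), add 'bc' as idx 6
Step 7: w='bb' (idx 2), next='c' -> output (2, 'c'), add 'bbc' as idx 7


Encoded: [(0, 'b'), (1, 'b'), (0, 'c'), (3, 'c'), (4, 'c'), (1, 'c'), (2, 'c')]


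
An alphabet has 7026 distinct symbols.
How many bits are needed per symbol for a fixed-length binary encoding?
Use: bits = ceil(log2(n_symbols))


log2(7026) = 12.7785
Bracket: 2^12 = 4096 < 7026 <= 2^13 = 8192
So ceil(log2(7026)) = 13

bits = ceil(log2(7026)) = ceil(12.7785) = 13 bits


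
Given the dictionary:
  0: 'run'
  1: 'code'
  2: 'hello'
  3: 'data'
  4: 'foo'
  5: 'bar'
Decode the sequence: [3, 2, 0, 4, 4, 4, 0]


Look up each index in the dictionary:
  3 -> 'data'
  2 -> 'hello'
  0 -> 'run'
  4 -> 'foo'
  4 -> 'foo'
  4 -> 'foo'
  0 -> 'run'

Decoded: "data hello run foo foo foo run"


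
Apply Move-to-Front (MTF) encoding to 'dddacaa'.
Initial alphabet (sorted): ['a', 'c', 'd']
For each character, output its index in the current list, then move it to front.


MTF encoding:
'd': index 2 in ['a', 'c', 'd'] -> ['d', 'a', 'c']
'd': index 0 in ['d', 'a', 'c'] -> ['d', 'a', 'c']
'd': index 0 in ['d', 'a', 'c'] -> ['d', 'a', 'c']
'a': index 1 in ['d', 'a', 'c'] -> ['a', 'd', 'c']
'c': index 2 in ['a', 'd', 'c'] -> ['c', 'a', 'd']
'a': index 1 in ['c', 'a', 'd'] -> ['a', 'c', 'd']
'a': index 0 in ['a', 'c', 'd'] -> ['a', 'c', 'd']


Output: [2, 0, 0, 1, 2, 1, 0]


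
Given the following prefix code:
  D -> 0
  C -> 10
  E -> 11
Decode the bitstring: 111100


Decoding step by step:
Bits 11 -> E
Bits 11 -> E
Bits 0 -> D
Bits 0 -> D


Decoded message: EEDD


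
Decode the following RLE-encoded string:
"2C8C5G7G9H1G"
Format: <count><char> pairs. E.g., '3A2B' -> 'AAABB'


Expanding each <count><char> pair:
  2C -> 'CC'
  8C -> 'CCCCCCCC'
  5G -> 'GGGGG'
  7G -> 'GGGGGGG'
  9H -> 'HHHHHHHHH'
  1G -> 'G'

Decoded = CCCCCCCCCCGGGGGGGGGGGGHHHHHHHHHG


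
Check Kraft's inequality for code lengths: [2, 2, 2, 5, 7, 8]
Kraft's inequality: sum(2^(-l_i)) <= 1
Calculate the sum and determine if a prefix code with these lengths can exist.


Sum = 2^(-2) + 2^(-2) + 2^(-2) + 2^(-5) + 2^(-7) + 2^(-8)
    = 0.25 + 0.25 + 0.25 + 0.03125 + 0.0078125 + 0.00390625
    = 203/256 = 0.79296875
Since 0.79296875 <= 1, Kraft's inequality IS satisfied.
A prefix code with these lengths CAN exist.

Kraft sum = 0.79296875. Satisfied.


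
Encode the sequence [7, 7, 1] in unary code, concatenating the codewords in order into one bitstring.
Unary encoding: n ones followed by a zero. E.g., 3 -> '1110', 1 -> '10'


Encode each number as n ones followed by a terminating 0:
  7 -> 11111110 (8 bits)
  7 -> 11111110 (8 bits)
  1 -> 10 (2 bits)
Total length = 8 + 8 + 2 = 18 bits.

Unary([7, 7, 1]) = 111111101111111010 (18 bits)


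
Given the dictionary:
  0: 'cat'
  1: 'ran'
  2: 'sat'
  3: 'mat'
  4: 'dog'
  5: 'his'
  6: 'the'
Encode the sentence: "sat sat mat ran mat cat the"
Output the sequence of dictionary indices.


Look up each word in the dictionary:
  'sat' -> 2
  'sat' -> 2
  'mat' -> 3
  'ran' -> 1
  'mat' -> 3
  'cat' -> 0
  'the' -> 6

Encoded: [2, 2, 3, 1, 3, 0, 6]


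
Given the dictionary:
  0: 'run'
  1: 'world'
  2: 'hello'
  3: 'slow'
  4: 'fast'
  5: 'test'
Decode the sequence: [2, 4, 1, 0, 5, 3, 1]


Look up each index in the dictionary:
  2 -> 'hello'
  4 -> 'fast'
  1 -> 'world'
  0 -> 'run'
  5 -> 'test'
  3 -> 'slow'
  1 -> 'world'

Decoded: "hello fast world run test slow world"


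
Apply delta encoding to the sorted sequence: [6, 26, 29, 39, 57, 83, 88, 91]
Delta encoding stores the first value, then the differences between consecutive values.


First value: 6
Deltas:
  26 - 6 = 20
  29 - 26 = 3
  39 - 29 = 10
  57 - 39 = 18
  83 - 57 = 26
  88 - 83 = 5
  91 - 88 = 3


Delta encoded: [6, 20, 3, 10, 18, 26, 5, 3]


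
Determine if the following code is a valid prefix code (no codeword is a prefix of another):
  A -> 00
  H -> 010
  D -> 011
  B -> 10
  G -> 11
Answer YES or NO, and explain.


Checking each pair (does one codeword prefix another?):
  A='00' vs H='010': no prefix
  A='00' vs D='011': no prefix
  A='00' vs B='10': no prefix
  A='00' vs G='11': no prefix
  H='010' vs A='00': no prefix
  H='010' vs D='011': no prefix
  H='010' vs B='10': no prefix
  H='010' vs G='11': no prefix
  D='011' vs A='00': no prefix
  D='011' vs H='010': no prefix
  D='011' vs B='10': no prefix
  D='011' vs G='11': no prefix
  B='10' vs A='00': no prefix
  B='10' vs H='010': no prefix
  B='10' vs D='011': no prefix
  B='10' vs G='11': no prefix
  G='11' vs A='00': no prefix
  G='11' vs H='010': no prefix
  G='11' vs D='011': no prefix
  G='11' vs B='10': no prefix
No violation found over all pairs.

YES -- this is a valid prefix code. No codeword is a prefix of any other codeword.


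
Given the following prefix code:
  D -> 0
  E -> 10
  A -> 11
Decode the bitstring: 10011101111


Decoding step by step:
Bits 10 -> E
Bits 0 -> D
Bits 11 -> A
Bits 10 -> E
Bits 11 -> A
Bits 11 -> A


Decoded message: EDAEAA


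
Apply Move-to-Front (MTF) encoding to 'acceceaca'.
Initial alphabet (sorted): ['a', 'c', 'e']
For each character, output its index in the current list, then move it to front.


MTF encoding:
'a': index 0 in ['a', 'c', 'e'] -> ['a', 'c', 'e']
'c': index 1 in ['a', 'c', 'e'] -> ['c', 'a', 'e']
'c': index 0 in ['c', 'a', 'e'] -> ['c', 'a', 'e']
'e': index 2 in ['c', 'a', 'e'] -> ['e', 'c', 'a']
'c': index 1 in ['e', 'c', 'a'] -> ['c', 'e', 'a']
'e': index 1 in ['c', 'e', 'a'] -> ['e', 'c', 'a']
'a': index 2 in ['e', 'c', 'a'] -> ['a', 'e', 'c']
'c': index 2 in ['a', 'e', 'c'] -> ['c', 'a', 'e']
'a': index 1 in ['c', 'a', 'e'] -> ['a', 'c', 'e']


Output: [0, 1, 0, 2, 1, 1, 2, 2, 1]


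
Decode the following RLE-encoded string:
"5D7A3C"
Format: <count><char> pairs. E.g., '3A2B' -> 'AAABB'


Expanding each <count><char> pair:
  5D -> 'DDDDD'
  7A -> 'AAAAAAA'
  3C -> 'CCC'

Decoded = DDDDDAAAAAAACCC


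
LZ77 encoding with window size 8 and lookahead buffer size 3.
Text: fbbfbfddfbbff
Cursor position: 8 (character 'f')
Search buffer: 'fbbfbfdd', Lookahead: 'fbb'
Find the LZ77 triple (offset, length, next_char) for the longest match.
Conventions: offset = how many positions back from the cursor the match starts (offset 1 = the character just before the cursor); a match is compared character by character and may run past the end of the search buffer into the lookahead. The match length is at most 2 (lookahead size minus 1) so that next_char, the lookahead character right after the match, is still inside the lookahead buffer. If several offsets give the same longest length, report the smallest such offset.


Try each offset into the search buffer:
  offset=1 (pos 7, char 'd'): match length 0
  offset=2 (pos 6, char 'd'): match length 0
  offset=3 (pos 5, char 'f'): match length 1
  offset=4 (pos 4, char 'b'): match length 0
  offset=5 (pos 3, char 'f'): match length 2
  offset=6 (pos 2, char 'b'): match length 0
  offset=7 (pos 1, char 'b'): match length 0
  offset=8 (pos 0, char 'f'): match length 2
Longest match has length 2, found at offsets 5, 8; take the smallest, offset 5.
next_char = character at position 8 + 2 = 10 -> 'b'

Best match: offset=5, length=2 (matching 'fb' starting at position 3)
LZ77 triple: (5, 2, 'b')


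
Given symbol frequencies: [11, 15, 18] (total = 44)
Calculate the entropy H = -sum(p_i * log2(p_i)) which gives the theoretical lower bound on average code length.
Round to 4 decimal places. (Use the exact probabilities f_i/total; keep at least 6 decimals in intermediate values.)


Per-symbol terms -p_i * log2(p_i) with p_i = f_i/44:
  p = 11/44 = 0.250000: log2(p) = -2.000000, -p*log2(p) = 0.500000
  p = 15/44 = 0.340909: log2(p) = -1.552541, -p*log2(p) = 0.529275
  p = 18/44 = 0.409091: log2(p) = -1.289507, -p*log2(p) = 0.527525
H = 0.500000 + 0.529275 + 0.527525 = 1.556800

H = 1.5568 bits/symbol


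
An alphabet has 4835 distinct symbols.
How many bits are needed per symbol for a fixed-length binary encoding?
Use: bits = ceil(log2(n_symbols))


log2(4835) = 12.2393
Bracket: 2^12 = 4096 < 4835 <= 2^13 = 8192
So ceil(log2(4835)) = 13

bits = ceil(log2(4835)) = ceil(12.2393) = 13 bits


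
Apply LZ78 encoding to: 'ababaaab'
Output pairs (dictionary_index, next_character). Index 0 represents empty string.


LZ78 encoding steps:
Dictionary: {0: ''}
Step 1: w='' (idx 0), next='a' -> output (0, 'a'), add 'a' as idx 1
Step 2: w='' (idx 0), next='b' -> output (0, 'b'), add 'b' as idx 2
Step 3: w='a' (idx 1), next='b' -> output (1, 'b'), add 'ab' as idx 3
Step 4: w='a' (idx 1), next='a' -> output (1, 'a'), add 'aa' as idx 4
Step 5: w='ab' (idx 3), end of input -> output (3, '')


Encoded: [(0, 'a'), (0, 'b'), (1, 'b'), (1, 'a'), (3, '')]


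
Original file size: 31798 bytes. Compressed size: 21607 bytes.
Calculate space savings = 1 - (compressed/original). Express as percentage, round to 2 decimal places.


ratio = compressed/original = 21607/31798 = 0.679508
savings = 1 - ratio = 1 - 0.679508 = 0.320492
as a percentage: 0.320492 * 100 = 32.05%

Space savings = 1 - 21607/31798 = 32.05%


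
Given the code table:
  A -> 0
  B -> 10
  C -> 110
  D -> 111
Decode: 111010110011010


Decoding:
111 -> D
0 -> A
10 -> B
110 -> C
0 -> A
110 -> C
10 -> B


Result: DABCACB


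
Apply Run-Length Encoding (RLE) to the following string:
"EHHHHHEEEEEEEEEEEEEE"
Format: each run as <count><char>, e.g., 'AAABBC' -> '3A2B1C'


Scanning runs left to right:
  i=0: run of 'E' x 1 -> '1E'
  i=1: run of 'H' x 5 -> '5H'
  i=6: run of 'E' x 14 -> '14E'

RLE = 1E5H14E


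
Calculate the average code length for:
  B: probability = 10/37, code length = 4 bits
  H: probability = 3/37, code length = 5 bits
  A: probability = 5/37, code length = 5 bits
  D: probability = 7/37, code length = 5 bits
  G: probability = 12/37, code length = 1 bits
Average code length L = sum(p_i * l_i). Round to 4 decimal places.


Weighted contributions p_i * l_i:
  B: (10/37) * 4 = 40/37
  H: (3/37) * 5 = 15/37
  A: (5/37) * 5 = 25/37
  D: (7/37) * 5 = 35/37
  G: (12/37) * 1 = 12/37
Sum = (40 + 15 + 25 + 35 + 12)/37 = 127/37

L = 127/37 = 3.4324 bits/symbol


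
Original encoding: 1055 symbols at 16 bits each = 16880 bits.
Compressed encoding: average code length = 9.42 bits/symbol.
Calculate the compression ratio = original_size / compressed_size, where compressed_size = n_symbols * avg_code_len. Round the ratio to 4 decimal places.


original_size = n_symbols * orig_bits = 1055 * 16 = 16880 bits
compressed_size = n_symbols * avg_code_len = 1055 * 9.42 = 9938.1 bits
ratio = original_size / compressed_size = 16880 / 9938.1 = 1.6985

Compression ratio = 1.6985


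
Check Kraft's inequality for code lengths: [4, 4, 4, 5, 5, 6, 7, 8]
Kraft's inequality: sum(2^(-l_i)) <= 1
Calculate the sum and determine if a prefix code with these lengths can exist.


Sum = 2^(-4) + 2^(-4) + 2^(-4) + 2^(-5) + 2^(-5) + 2^(-6) + 2^(-7) + 2^(-8)
    = 0.0625 + 0.0625 + 0.0625 + 0.03125 + 0.03125 + 0.015625 + 0.0078125 + 0.00390625
    = 71/256 = 0.27734375
Since 0.27734375 <= 1, Kraft's inequality IS satisfied.
A prefix code with these lengths CAN exist.

Kraft sum = 0.27734375. Satisfied.


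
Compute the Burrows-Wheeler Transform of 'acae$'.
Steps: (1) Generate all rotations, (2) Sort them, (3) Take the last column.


Rotations (sorted):
  0: $acae -> last char: e
  1: acae$ -> last char: $
  2: ae$ac -> last char: c
  3: cae$a -> last char: a
  4: e$aca -> last char: a


BWT = e$caa
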